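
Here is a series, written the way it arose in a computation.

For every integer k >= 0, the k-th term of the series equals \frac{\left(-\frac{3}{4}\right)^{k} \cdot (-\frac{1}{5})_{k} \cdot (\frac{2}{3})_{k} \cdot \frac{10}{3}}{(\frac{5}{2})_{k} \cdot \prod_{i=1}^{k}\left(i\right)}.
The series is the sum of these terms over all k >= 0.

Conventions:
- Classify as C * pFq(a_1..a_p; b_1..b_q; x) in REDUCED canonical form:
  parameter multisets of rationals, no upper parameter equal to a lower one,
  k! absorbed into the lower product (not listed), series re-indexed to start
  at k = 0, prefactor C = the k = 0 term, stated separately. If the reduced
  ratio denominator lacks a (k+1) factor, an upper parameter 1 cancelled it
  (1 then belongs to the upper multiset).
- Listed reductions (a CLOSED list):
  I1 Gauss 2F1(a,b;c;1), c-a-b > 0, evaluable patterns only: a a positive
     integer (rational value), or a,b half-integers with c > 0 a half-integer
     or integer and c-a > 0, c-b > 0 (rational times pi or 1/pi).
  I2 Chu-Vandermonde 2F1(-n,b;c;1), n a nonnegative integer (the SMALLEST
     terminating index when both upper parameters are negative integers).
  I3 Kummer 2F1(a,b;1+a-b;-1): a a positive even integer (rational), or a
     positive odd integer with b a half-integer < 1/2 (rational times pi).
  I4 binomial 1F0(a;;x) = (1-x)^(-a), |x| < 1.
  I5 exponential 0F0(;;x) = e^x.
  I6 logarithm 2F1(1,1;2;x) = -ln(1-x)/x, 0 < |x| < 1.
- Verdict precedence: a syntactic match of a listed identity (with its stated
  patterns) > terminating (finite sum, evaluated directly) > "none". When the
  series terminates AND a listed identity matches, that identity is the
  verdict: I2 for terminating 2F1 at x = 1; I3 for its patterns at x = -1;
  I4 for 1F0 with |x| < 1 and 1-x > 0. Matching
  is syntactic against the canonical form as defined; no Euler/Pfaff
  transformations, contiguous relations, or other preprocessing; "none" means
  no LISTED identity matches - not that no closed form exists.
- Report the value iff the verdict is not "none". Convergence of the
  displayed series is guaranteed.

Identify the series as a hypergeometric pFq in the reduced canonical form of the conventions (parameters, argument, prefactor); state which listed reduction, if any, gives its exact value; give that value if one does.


The series (x = -\frac{3}{4}) is 2F1: upper {-\frac{1}{5}, \frac{2}{3}}, lower {\frac{5}{2}}, prefactor \frac{10}{3}. Verdict: none - at argument -\frac{3}{4} the multisets {-\frac{1}{5}, \frac{2}{3}} ; {\frac{5}{2}} match no listed identity.

First insight: from the first term \frac{10}{3}: the product of the first k integers (C = 10/3) is k!.
Ratio: r(k) = -\frac{3}{4} * (k-\frac{1}{5}) (k+\frac{2}{3}) / [(k+\frac{5}{2}) (k+1)] - poly over poly, x = -\frac{3}{4} from leading terms; C = \frac{10}{3} at k = 0.


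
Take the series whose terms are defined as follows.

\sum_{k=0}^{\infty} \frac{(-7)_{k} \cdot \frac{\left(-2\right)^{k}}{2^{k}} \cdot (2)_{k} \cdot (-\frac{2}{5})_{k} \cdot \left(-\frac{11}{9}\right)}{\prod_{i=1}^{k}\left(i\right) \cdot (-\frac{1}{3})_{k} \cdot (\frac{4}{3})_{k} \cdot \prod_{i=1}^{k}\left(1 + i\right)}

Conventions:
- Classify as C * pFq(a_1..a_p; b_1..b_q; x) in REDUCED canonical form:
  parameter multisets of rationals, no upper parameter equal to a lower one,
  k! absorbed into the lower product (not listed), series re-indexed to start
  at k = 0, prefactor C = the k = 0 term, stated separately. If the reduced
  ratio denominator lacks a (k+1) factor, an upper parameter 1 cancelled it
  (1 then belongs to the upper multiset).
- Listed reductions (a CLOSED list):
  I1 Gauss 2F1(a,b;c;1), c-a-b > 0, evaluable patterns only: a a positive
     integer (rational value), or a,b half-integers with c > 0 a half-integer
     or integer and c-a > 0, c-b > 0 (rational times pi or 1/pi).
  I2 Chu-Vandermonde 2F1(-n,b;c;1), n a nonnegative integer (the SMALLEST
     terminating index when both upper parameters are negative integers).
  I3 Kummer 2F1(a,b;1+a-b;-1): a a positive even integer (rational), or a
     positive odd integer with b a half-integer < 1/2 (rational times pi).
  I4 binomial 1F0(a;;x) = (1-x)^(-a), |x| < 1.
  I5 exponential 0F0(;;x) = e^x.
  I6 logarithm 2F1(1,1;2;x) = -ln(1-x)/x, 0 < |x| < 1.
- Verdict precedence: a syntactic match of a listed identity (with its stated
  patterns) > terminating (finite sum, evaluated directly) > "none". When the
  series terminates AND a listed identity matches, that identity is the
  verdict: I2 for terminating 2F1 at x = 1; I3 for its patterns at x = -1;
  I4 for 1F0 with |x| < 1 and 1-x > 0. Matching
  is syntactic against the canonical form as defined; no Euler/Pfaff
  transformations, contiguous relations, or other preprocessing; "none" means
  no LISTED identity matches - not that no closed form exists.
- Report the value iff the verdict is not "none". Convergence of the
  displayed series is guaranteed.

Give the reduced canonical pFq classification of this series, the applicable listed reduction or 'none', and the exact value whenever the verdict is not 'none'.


Canonical form: C = -\frac{11}{9} times 2F2 with upper {-7, -\frac{2}{5}}, lower {-\frac{1}{3}, \frac{4}{3}}, x = -1. Verdict: terminating - upper -7 stops the sum at k = 7; the 8 terms are added exactly. Sum: -\frac{1297326679322483}{55959750000000}.

First insight: with t_0 = -\frac{11}{9}, the parameter 2 appears in both the upper and lower lists and cancels.
Adjacent-term ratio: r(k) = -1 * (k-7) (k-\frac{2}{5}) / [(k-\frac{1}{3}) (k+\frac{4}{3}) (k+1)] - rational; roots negated = parameters, x = -1, C = -\frac{11}{9}.


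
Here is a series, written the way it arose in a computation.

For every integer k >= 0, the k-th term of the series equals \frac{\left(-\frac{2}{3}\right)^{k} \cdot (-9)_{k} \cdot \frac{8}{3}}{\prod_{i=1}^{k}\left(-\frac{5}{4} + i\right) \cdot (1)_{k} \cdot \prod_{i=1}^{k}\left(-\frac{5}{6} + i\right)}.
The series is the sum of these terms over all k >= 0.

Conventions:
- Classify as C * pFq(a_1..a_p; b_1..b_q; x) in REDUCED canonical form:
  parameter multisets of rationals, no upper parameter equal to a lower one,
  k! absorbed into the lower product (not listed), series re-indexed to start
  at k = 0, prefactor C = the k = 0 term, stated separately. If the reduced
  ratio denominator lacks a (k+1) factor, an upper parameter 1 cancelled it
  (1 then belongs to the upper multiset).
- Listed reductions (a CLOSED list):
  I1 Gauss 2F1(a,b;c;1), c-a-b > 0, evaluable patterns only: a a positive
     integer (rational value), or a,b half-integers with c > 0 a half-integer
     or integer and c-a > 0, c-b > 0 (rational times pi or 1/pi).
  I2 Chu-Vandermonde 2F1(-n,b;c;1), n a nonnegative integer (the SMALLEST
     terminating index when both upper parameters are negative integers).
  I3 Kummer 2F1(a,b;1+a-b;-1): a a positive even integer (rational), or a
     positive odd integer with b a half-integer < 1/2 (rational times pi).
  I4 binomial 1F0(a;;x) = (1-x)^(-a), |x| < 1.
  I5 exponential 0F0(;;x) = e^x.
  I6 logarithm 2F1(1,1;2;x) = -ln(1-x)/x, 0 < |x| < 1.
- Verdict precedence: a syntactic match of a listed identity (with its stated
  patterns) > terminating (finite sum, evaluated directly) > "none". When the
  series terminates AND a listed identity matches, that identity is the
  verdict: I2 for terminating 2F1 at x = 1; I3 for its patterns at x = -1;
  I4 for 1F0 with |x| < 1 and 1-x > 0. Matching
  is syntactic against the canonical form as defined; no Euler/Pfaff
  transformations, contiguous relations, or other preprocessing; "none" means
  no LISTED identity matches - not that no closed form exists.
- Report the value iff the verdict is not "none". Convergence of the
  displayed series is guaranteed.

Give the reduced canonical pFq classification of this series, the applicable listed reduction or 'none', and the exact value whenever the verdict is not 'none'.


x = -\frac{2}{3} here; the reduced form reads 1F2, upper {-9}, lower {-\frac{1}{4}, \frac{1}{6}}, C = \frac{8}{3}. Verdict: terminating - no listed pattern fits, but -9 in the upper list cuts the series at k = 9; direct evaluation. Hence: -\frac{829827448837608154164344}{397186376789351023875}.

Key observation: with t_0 = \frac{8}{3}, the lower running product (C = 8/3, x = -2/3) is a rising factorial.
Consecutive-term ratio: r(k) = -\frac{2}{3} * (k-9) / [(k-\frac{1}{4}) (k+\frac{1}{6}) (k+1)] - rational in k, leading ratio -\frac{2}{3}; with t_0 = \frac{8}{3}, classification follows.


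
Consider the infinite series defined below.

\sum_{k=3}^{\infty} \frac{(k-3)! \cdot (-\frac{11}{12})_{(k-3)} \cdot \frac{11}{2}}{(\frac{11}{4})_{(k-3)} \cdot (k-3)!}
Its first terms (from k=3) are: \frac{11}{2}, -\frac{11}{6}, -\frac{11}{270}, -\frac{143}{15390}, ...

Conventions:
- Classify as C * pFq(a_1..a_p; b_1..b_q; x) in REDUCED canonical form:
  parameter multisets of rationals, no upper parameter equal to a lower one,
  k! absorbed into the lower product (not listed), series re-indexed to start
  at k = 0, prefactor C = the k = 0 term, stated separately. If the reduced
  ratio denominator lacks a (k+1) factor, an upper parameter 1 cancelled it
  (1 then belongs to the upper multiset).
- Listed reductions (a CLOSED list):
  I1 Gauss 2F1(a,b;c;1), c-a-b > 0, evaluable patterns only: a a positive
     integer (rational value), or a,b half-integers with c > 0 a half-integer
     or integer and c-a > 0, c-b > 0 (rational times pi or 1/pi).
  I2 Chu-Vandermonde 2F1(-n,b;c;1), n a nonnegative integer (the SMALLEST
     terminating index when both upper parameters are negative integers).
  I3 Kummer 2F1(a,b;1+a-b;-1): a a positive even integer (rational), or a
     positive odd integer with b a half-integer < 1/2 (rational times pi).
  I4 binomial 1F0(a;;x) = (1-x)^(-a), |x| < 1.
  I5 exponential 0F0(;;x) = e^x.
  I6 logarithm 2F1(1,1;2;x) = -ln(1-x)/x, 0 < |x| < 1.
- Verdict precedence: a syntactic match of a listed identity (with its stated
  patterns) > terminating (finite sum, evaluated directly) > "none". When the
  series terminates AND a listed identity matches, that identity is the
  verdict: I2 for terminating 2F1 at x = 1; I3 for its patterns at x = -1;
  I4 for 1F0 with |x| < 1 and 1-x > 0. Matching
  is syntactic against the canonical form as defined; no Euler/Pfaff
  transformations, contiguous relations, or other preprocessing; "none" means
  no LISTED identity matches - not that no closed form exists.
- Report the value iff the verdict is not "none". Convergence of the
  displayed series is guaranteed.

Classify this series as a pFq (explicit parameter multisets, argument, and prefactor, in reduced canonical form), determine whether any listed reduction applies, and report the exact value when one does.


Prefactor \frac{11}{2}, argument 1: 2F1 with upper {-\frac{11}{12}, 1} over lower {\frac{11}{4}}. Verdict: this is Gauss (I1, integer-parameter pattern) (x = 1: the Gamma ratio telescopes since c-a-b = 8/3 > 0 and a = 1 in Z>0). Value: \frac{231}{64}.

Key step: from the first term \frac{11}{2}: the factorial ratio (prefactor 11/2) (k+a-1)!/(a-1)! is a rising factorial (a)_k.
Consecutive-term ratio: r(k) = 1 * (k-\frac{11}{12}) (k+1) / [(k+\frac{11}{4}) (k+1)] - poly over poly, x = 1 from leading terms; C = \frac{11}{2} at k = 0.


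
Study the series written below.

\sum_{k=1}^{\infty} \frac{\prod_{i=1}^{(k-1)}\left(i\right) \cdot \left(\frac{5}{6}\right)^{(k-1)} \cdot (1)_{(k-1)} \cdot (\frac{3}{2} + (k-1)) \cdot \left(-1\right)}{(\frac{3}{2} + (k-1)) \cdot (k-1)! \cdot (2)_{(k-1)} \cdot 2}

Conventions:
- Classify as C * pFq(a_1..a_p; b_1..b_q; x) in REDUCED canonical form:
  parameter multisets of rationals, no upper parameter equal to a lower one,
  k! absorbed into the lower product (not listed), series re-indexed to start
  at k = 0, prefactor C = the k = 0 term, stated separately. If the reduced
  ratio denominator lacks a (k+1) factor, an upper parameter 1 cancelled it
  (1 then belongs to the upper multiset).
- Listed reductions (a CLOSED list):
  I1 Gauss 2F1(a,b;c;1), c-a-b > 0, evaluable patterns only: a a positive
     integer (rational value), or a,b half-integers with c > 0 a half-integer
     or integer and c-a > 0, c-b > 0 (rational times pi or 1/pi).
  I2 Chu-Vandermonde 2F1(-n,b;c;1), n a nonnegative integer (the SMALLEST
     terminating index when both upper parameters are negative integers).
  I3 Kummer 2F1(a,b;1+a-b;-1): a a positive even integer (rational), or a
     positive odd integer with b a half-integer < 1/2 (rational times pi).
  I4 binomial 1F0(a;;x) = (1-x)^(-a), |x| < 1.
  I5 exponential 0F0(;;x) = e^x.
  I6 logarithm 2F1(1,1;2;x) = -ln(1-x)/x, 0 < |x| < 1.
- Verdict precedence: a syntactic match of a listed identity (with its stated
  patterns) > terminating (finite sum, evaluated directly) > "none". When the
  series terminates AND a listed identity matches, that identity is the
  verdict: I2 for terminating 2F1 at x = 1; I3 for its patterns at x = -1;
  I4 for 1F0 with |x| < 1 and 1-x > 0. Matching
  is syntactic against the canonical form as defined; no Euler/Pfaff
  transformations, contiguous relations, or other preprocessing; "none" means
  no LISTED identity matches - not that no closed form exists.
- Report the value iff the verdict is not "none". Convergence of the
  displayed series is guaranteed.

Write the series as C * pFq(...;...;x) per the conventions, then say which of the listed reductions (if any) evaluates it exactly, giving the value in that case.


Canonical form: C = -\frac{1}{2} times 2F1 with upper {1, 1}, lower {2}, x = \frac{5}{6}. Verdict (x = \frac{5}{6}): logarithm (I6) applies (the logarithm: parameters (1,1;2), x = \frac{5}{6}). Sum: \frac{3}{5} \cdot \ln\left(\frac{1}{6}\right).

Structural cue: from the first term -\frac{1}{2}: striking the common factor k + 3/2 reduces the term (C = -1/2).
Adjacent-term ratio: r(k) = \frac{5}{6} * (k+1) (k+1) / [(k+2) (k+1)] ; factor over Q: parameters, x = \frac{5}{6}, and C = -\frac{1}{2}.


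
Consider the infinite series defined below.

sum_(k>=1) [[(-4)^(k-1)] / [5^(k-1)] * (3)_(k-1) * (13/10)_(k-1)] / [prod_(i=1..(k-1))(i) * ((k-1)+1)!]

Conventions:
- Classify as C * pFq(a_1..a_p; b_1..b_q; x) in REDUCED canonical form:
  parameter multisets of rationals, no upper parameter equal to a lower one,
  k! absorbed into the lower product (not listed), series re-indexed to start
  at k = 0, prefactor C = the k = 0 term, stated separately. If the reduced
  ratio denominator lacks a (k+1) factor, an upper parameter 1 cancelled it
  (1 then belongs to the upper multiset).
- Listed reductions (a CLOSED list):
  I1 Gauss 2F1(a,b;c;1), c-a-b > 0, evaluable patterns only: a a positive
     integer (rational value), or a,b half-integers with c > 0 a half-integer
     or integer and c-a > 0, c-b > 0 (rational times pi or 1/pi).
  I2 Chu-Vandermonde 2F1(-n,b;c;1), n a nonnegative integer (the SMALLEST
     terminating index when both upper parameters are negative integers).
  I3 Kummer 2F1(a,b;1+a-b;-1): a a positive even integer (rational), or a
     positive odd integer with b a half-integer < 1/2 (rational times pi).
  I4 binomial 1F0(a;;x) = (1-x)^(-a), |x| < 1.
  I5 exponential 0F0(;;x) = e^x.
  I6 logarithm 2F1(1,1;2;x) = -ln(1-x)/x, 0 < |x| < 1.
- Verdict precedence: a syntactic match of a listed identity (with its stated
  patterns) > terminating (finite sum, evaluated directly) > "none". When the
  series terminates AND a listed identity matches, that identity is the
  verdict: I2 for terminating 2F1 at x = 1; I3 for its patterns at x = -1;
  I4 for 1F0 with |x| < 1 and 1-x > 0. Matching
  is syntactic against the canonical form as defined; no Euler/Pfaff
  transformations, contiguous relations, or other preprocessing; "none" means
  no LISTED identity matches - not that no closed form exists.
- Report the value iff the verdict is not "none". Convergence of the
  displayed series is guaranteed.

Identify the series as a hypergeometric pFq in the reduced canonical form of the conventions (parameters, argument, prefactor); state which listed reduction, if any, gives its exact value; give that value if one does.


Canonical form: C = 1 times 2F1 with upper {13/10, 3}, lower {2}, x = -4/5. Verdict: no listed reduction: x = -4/5 and upper {13/10, 3} fail every I1-I6 pattern.

The tell: t_0 being 1, the two geometric factors (C = 1) combine into one argument.
Ratio: r(k) = (-4/5) * (k+13/10) (k+3) / [(k+2) (k+1)] - poly over poly, x = (-4/5) from leading terms; C = 1 at k = 0.


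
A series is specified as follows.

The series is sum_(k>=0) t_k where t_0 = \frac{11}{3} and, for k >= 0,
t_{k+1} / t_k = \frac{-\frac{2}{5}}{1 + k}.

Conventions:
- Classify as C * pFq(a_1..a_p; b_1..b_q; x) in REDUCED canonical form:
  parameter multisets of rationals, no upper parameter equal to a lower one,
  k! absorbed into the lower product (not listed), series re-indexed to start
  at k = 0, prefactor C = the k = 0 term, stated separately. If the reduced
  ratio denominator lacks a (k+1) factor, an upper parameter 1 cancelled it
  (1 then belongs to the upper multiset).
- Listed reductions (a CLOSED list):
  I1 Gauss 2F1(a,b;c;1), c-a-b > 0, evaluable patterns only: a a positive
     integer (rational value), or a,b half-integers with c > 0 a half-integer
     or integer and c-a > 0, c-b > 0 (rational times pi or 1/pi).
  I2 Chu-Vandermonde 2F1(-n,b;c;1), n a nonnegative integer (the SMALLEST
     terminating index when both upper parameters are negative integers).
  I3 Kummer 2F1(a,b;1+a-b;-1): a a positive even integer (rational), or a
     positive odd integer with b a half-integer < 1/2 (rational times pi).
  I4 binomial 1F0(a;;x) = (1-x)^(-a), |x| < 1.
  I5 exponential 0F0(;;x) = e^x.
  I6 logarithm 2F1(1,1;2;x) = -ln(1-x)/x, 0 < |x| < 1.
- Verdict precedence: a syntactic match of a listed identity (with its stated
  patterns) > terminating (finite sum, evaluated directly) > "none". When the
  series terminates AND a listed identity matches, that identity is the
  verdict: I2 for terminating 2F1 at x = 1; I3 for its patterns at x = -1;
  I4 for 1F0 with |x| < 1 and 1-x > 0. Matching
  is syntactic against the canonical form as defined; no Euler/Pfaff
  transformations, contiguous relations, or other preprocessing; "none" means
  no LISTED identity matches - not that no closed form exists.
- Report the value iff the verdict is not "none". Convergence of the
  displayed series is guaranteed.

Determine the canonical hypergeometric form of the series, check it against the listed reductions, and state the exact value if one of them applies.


Key observation: with t_0 = \frac{11}{3}, factor the ratio over Q (C = 11/3): negated roots = parameters.
Term ratio: r(k) = -\frac{2}{5} * 1 / [(k+1)] - rational in k, leading ratio -\frac{2}{5}; with t_0 = \frac{11}{3}, classification follows.

This is \frac{11}{3} * 0F0(-; -; -\frac{2}{5}) in reduced canonical form. Verdict: the exponential series (I5) applies (the 0F0 exponential series at x = -\frac{2}{5}). Its exact value is \frac{11}{3} \cdot e^{-\frac{2}{5}}.


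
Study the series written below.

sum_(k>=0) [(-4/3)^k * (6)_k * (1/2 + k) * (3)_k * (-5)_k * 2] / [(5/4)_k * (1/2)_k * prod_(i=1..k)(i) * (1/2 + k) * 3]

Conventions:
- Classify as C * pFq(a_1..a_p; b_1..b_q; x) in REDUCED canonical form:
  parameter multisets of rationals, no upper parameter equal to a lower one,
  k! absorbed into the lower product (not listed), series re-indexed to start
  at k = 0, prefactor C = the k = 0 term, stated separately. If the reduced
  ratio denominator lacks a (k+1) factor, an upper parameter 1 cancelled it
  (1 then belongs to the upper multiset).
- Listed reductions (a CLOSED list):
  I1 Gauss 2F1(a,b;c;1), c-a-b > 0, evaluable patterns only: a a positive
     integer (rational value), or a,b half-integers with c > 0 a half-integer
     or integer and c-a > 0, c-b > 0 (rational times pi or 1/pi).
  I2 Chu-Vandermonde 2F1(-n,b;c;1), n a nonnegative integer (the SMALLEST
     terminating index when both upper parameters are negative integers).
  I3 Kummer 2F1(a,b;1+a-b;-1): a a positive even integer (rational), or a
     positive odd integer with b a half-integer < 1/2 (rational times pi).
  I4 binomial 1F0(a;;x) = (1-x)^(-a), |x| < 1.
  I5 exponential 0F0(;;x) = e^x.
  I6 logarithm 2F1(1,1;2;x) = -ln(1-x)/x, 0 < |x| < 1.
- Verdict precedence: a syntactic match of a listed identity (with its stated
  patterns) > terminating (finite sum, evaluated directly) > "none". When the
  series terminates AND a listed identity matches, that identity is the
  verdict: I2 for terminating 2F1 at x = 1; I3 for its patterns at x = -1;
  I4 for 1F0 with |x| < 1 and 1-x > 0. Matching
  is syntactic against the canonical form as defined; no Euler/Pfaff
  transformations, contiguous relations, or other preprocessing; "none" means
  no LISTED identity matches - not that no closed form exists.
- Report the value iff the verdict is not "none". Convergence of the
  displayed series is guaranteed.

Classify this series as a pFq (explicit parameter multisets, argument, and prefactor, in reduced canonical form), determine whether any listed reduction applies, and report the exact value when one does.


The series (x = -4/3) is 3F2: upper {-5, 3, 6}, lower {1/2, 5/4}, prefactor 2/3. Verdict: terminating - the sum ends at index 5 because -5 is a negative integer; exact evaluation follows. Its exact value is 49338214954/483327.

Structural cue: from the first term 2/3: the product of the first k integers (prefactor 2/3) is k!.
Step ratio: r(k) = (-4/3) * (k-5) (k+3) (k+6) / [(k+1/2) (k+5/4) (k+1)] - poly over poly, x = (-4/3) from leading terms; C = 2/3 at k = 0.


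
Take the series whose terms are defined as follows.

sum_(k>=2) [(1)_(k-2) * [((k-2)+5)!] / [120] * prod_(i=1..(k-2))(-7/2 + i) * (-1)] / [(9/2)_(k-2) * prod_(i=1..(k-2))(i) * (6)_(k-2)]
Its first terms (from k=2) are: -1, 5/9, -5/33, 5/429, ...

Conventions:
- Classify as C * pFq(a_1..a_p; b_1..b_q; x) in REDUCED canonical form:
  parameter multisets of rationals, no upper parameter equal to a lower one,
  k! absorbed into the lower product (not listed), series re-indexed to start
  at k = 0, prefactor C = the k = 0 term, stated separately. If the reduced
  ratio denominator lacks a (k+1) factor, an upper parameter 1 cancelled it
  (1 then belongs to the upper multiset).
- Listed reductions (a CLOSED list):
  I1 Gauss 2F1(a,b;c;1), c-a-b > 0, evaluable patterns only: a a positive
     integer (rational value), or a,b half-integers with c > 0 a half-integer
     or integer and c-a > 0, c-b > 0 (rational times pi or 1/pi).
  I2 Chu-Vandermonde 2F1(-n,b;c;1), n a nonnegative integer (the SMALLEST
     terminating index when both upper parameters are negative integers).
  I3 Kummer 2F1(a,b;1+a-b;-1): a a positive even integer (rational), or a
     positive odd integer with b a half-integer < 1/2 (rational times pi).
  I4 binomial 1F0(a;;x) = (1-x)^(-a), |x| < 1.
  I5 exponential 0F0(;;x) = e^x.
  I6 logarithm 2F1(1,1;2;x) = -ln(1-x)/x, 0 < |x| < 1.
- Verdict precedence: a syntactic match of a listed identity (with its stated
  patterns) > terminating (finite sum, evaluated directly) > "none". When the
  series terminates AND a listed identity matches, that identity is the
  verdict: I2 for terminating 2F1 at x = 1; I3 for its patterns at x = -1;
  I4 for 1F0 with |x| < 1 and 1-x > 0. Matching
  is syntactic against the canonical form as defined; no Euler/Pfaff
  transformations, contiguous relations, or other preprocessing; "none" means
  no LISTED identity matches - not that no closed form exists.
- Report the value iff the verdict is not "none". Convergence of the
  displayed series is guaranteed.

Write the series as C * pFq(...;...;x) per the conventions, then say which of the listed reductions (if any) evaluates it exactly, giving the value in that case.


Structural cue: t_0 being -1, the running product (C = -1, x = 1) telescopes to a rising factorial.
Consecutive-term ratio: r(k) = 1 * (k-5/2) (k+1) / [(k+9/2) (k+1)] - rational in k. x = 1; t_0 = -1; negate the roots.

The series (x = 1) is 2F1: upper {-5/2, 1}, lower {9/2}, prefactor -1. Verdict: Gauss's theorem (I1) fires (x = 1: the Gamma ratio telescopes since c-a-b = 6 > 0 and a = 1 in Z>0). Exact value: -7/12.


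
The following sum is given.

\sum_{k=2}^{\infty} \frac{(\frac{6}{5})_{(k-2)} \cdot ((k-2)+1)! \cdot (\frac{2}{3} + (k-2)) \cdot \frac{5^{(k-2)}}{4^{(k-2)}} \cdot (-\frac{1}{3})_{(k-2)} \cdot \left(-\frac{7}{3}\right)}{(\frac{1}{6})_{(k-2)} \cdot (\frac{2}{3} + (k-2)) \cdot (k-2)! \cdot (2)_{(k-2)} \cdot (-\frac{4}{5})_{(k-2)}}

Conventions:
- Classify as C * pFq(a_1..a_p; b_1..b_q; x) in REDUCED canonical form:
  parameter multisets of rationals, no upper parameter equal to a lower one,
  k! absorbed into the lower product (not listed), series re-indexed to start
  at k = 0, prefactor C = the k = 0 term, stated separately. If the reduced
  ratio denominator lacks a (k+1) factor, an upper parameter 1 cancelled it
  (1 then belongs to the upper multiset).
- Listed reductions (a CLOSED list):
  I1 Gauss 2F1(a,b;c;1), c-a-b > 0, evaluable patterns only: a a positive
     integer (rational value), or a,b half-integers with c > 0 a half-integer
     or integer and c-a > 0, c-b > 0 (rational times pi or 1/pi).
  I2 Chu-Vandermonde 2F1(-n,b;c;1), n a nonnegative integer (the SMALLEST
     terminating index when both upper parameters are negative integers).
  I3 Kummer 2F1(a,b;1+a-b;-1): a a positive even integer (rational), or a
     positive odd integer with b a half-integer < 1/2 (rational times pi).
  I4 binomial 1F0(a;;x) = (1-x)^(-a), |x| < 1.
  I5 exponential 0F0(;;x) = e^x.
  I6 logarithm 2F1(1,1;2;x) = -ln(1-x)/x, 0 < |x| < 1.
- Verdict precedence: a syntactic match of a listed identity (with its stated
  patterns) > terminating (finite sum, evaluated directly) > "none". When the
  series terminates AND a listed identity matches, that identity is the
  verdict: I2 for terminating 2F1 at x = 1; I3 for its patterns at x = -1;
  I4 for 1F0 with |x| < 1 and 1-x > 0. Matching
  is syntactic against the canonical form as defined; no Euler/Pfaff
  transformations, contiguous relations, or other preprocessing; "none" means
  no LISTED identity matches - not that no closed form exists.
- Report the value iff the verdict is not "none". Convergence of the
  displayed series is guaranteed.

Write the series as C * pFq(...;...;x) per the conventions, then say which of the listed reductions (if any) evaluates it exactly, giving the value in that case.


Canonical form: C = -\frac{7}{3} times 2F2 with upper {-\frac{1}{3}, \frac{6}{5}}, lower {-\frac{4}{5}, \frac{1}{6}}, x = \frac{5}{4}. Verdict: none. A 2F2 with upper {-\frac{1}{3}, \frac{6}{5}} fits none of I1-I6 at x = \frac{5}{4}; the sum runs forever.

Key observation: from the first term -\frac{7}{3}: the factorial ratio (C = -7/3) (k+a-1)!/(a-1)! is a rising factorial (a)_k.
Adjacent-term ratio: r(k) = \frac{5}{4} * (k-\frac{1}{3}) (k+\frac{6}{5}) / [(k-\frac{4}{5}) (k+\frac{1}{6}) (k+1)] - rational in k, leading ratio \frac{5}{4}; with t_0 = -\frac{7}{3}, classification follows.


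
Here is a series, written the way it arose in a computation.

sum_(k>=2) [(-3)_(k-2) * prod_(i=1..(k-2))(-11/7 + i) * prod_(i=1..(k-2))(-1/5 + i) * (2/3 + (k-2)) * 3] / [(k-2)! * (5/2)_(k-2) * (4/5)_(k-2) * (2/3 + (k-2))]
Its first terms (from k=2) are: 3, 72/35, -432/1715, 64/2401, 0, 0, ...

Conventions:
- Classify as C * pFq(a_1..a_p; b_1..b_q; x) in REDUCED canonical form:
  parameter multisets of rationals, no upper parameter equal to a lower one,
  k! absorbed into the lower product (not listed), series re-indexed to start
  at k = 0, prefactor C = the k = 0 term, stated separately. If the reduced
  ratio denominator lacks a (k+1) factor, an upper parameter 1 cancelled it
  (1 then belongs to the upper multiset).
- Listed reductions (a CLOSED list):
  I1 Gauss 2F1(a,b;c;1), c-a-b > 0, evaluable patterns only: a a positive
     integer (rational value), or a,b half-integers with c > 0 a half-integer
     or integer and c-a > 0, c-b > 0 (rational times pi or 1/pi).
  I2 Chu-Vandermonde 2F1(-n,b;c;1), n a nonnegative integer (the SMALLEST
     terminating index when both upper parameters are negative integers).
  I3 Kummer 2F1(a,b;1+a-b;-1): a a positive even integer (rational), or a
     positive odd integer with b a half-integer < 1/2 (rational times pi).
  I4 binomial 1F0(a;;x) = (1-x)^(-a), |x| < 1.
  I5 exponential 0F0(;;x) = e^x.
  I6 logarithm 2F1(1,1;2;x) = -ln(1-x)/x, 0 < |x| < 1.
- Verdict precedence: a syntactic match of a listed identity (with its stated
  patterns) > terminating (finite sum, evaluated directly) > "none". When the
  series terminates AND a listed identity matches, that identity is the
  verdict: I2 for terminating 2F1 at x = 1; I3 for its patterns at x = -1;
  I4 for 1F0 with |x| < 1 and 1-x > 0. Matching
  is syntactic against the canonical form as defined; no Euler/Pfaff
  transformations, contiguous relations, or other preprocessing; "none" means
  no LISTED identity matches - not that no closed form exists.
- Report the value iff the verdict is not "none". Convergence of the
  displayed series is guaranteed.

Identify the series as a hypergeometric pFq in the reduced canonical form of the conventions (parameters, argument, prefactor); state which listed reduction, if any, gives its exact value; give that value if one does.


With C = 3: the canonical form is 2F1(-3, -4/7; 5/2; 1). Verdict: Chu-Vandermonde (I2) applies (terminating 2F1 at x = 1 with n = 3, b = -4/7, c = 5/2). Value: 58007/12005.

First insight: x = 1 and the parameter 4/5 appears in both the upper and lower lists and cancels (alongside the other common factor).
Step ratio: r(k) = 1 * (k-3) (k-4/7) / [(k+5/2) (k+1)] - poly over poly, x = 1 from leading terms; C = 3 at k = 0.


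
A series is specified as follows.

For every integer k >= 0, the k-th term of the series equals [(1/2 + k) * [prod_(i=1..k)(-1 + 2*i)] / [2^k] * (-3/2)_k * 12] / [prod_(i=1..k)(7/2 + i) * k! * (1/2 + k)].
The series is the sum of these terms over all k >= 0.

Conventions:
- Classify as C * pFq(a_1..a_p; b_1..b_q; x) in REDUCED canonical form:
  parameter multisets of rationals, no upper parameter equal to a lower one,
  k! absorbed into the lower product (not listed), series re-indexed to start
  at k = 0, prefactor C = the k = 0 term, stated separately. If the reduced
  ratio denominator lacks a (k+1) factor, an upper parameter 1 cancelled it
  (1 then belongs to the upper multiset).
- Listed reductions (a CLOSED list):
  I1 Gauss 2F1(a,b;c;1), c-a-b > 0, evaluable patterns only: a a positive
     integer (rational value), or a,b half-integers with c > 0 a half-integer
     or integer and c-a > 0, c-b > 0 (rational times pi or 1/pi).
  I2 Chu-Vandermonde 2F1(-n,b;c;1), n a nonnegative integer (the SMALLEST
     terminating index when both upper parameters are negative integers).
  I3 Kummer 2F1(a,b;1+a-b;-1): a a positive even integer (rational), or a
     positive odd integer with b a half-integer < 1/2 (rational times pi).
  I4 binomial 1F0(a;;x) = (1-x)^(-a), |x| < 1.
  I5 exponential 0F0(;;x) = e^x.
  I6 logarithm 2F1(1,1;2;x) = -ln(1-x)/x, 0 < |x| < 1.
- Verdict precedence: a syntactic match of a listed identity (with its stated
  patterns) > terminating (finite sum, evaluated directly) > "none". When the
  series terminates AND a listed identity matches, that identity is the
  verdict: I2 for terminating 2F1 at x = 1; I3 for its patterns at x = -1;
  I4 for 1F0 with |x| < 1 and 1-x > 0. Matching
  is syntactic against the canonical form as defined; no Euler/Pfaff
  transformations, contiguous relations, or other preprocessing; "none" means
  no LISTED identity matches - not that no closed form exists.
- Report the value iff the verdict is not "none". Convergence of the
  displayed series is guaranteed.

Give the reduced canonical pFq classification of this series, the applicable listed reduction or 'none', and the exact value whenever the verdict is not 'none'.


Canonical form: C = 12 times 2F1 with upper {-3/2, 1/2}, lower {9/2}, x = 1. Verdict: Gauss's theorem I1 (half-integer case) applies (x = 1; upper {-3/2, 1/2} half-integers, c = 9/2 in the evaluable pattern). Sum: (6615/2048) * pi.

Key observation: x = 1 and the odd product 1*3*...*(2k-1) (C = 12, x = 1) is 2^k (1/2)_k.
Term ratio: r(k) = 1 * (k-3/2) (k+1/2) / [(k+9/2) (k+1)] - rational in k. x = 1; t_0 = 12; negate the roots.


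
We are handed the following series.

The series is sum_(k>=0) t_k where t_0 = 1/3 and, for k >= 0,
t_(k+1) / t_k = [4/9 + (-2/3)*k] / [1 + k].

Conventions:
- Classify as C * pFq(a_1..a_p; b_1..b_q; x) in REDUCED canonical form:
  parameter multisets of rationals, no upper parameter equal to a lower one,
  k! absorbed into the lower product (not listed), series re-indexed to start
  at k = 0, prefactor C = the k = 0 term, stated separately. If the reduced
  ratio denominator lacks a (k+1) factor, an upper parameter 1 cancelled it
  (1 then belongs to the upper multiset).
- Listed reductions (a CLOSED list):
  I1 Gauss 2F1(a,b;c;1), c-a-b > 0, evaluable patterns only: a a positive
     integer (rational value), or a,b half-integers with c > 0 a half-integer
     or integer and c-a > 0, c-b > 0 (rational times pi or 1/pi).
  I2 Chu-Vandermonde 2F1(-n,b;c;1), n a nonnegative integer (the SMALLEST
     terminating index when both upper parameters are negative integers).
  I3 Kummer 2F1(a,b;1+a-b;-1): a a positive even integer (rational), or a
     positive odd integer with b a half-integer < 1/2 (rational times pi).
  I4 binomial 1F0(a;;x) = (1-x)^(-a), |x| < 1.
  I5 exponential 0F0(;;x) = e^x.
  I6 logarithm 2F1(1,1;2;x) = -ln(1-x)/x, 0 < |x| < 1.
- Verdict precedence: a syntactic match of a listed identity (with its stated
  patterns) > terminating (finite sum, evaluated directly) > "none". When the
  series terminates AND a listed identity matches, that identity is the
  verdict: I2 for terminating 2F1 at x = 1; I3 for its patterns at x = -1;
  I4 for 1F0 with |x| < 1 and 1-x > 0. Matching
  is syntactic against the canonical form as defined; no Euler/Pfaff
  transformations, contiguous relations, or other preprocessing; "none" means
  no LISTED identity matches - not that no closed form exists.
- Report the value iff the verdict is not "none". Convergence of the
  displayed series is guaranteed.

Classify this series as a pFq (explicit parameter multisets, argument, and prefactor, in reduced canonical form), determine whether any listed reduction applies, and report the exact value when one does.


Reduced: x = -2/3, 1F0, upper = {-2/3}, lower = {-}, C = 1/3. Verdict: the I4 binomial reduction matches (the 1F0 binomial series: exponent 2/3, x = -2/3). Hence: (1/3) * (5/3)^(2/3).

First insight: x = (-2/3) and roots of the ratio polynomials (C = 1/3, x = -2/3) are the negated parameters.
Step ratio: r(k) = (-2/3) * (k-2/3) / [(k+1)] - rational; roots negated = parameters, x = (-2/3), C = 1/3.


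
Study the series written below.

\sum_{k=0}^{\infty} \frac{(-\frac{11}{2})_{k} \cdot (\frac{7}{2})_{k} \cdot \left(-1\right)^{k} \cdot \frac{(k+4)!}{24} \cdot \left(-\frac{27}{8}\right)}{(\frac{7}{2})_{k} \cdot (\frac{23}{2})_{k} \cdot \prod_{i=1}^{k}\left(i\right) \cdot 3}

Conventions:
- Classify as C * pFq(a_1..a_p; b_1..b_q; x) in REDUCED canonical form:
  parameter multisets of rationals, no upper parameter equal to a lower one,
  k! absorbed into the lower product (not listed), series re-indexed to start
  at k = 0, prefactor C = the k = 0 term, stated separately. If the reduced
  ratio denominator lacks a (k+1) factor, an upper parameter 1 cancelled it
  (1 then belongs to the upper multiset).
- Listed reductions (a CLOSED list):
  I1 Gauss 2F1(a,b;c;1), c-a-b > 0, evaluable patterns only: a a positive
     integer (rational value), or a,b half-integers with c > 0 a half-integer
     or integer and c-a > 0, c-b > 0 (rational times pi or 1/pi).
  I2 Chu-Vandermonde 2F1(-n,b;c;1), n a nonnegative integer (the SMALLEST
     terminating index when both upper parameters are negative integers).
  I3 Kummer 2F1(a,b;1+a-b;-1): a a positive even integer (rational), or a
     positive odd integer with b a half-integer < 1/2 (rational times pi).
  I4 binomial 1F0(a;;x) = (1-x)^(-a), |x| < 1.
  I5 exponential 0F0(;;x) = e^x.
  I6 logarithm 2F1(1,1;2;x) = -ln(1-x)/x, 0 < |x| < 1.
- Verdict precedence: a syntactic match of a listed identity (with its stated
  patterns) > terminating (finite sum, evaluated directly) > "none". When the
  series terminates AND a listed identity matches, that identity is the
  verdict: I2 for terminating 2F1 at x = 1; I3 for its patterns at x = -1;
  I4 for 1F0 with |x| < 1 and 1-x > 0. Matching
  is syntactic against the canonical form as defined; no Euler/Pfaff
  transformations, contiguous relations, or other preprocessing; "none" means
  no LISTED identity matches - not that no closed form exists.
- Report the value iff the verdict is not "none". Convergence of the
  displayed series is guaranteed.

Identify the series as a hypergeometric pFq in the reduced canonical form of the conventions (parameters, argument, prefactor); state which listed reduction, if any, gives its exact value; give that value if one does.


The tell: t_0 being -\frac{9}{8}, the factorial ratio (C = -9/8) (k+a-1)!/(a-1)! is a rising factorial (a)_k.
Adjacent-term ratio: r(k) = -1 * (k-\frac{11}{2}) (k+5) / [(k+\frac{23}{2}) (k+1)] - rational; roots negated = parameters, x = -1, C = -\frac{9}{8}.

This is -\frac{9}{8} * 2F1(-\frac{11}{2}, 5; \frac{23}{2}; -1) in reduced canonical form. Verdict at x = -1: the Kummer evaluation I3 matches (x = -1; c = \frac{23}{2} equals 1+a-b for upper {-\frac{11}{2}, 5}: listed pattern). Its exact value is \left(-\frac{392837445}{134217728}\right) \cdot \pi.


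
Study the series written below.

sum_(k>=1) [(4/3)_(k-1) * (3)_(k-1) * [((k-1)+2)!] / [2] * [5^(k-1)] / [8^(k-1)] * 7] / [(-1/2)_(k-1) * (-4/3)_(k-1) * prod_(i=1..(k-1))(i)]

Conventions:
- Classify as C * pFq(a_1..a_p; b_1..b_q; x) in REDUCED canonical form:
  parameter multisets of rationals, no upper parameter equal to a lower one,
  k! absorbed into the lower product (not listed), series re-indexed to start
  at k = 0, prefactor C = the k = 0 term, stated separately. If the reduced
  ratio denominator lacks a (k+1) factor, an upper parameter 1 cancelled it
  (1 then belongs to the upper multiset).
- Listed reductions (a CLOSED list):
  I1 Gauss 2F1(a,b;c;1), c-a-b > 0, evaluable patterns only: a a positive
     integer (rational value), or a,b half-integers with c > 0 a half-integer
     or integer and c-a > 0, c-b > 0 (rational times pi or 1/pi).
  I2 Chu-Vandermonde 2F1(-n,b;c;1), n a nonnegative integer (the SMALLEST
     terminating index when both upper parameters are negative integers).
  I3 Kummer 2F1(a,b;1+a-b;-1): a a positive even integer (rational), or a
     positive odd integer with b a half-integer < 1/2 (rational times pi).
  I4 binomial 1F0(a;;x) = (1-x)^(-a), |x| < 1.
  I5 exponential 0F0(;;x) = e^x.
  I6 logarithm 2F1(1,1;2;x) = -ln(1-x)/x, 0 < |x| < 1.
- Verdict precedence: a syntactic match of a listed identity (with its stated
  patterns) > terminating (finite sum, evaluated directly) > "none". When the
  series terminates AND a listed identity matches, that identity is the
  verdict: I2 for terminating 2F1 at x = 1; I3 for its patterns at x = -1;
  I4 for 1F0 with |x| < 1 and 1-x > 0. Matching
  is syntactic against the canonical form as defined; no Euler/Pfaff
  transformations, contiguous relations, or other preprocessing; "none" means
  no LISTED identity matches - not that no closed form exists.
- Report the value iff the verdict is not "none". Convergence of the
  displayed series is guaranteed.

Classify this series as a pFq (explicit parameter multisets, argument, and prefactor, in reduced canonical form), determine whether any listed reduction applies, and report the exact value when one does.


Canonical form: C = 7 times 3F2 with upper {4/3, 3, 3}, lower {-4/3, -1/2}, x = 5/8. Verdict: none (x = 5/8): each listed identity misses the multisets {4/3, 3, 3} ; {-4/3, -1/2}.

Key observation: t_0 = 7 here, and the two geometric factors (C = 7, x = 5/8) combine into one argument.
Step ratio: r(k) = (5/8) * (k+4/3) (k+3) (k+3) / [(k-4/3) (k-1/2) (k+1)] - poly over poly, x = (5/8) from leading terms; C = 7 at k = 0.


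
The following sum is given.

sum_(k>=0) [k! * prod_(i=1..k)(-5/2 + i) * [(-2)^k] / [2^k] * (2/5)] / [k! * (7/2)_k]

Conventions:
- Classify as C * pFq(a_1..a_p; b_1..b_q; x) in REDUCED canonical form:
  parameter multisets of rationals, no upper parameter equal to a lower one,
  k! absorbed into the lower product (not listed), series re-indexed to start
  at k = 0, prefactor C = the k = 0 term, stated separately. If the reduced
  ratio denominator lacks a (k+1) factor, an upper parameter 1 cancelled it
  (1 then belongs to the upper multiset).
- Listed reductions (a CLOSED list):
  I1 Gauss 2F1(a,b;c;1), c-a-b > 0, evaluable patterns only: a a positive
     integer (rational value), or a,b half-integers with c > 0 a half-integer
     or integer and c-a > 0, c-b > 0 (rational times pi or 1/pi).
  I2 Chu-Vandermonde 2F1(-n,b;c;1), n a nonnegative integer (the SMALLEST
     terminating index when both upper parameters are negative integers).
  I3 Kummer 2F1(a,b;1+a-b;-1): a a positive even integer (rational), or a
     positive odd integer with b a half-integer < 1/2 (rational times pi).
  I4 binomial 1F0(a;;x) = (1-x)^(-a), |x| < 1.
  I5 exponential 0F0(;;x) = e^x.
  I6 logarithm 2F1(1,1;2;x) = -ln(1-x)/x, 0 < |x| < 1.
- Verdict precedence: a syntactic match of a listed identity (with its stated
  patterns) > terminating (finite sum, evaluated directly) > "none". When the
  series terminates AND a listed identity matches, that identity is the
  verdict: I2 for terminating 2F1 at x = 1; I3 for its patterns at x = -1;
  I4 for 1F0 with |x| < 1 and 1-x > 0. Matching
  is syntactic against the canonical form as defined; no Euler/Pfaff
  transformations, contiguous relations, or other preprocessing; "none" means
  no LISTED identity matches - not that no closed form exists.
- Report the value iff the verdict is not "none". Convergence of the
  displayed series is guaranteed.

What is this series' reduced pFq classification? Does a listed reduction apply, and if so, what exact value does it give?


Canonical form: C = 2/5 times 2F1 with upper {-3/2, 1}, lower {7/2}, x = -1. Verdict (x = -1): Kummer's theorem (I3) applies (x = -1; c = 7/2 equals 1+a-b for upper {-3/2, 1}: listed pattern). Its exact value is (3/16) * pi.

First insight: t_0 being 2/5, the running product (prefactor 2/5) telescopes to a rising factorial.
Ratio: r(k) = (-1) * (k-3/2) (k+1) / [(k+7/2) (k+1)] - rational in k. x = (-1); t_0 = 2/5; negate the roots.
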